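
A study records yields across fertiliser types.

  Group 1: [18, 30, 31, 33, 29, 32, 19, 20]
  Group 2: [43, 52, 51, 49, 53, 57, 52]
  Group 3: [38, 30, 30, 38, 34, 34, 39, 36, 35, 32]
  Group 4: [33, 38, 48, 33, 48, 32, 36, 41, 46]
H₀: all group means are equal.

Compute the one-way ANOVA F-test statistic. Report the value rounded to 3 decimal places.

Group means [26.50, 51.00, 34.60, 39.44], grand mean 37.353
SSB = Σnᵢ(x̄ᵢ−x̄)² = 2361.142; SSW = ΣΣ(x−x̄ᵢ)² = 830.622
MSB = 2361.142/3 = 787.0475; MSW = 830.622/30 = 27.6874
F = MSB/MSW = 28.4262
df = (3, 30)

test statistic = 28.426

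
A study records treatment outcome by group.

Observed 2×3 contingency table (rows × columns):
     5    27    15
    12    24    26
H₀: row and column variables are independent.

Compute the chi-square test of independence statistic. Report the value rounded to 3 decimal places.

Row totals [47, 62], col totals [17, 51, 41], n=109
χ² = (5−7.33)²/7.33 + (27−21.99)²/21.99 + (15−17.68)²/17.68 + (12−9.67)²/9.67 + (24−29.01)²/29.01 + (26−23.32)²/23.32 = 4.0220
df = 2

test statistic = 4.022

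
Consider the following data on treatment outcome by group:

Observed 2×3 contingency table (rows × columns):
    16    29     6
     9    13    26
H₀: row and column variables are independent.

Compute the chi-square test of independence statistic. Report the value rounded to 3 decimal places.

test statistic = 20.483

Row totals [51, 48], col totals [25, 42, 32], n=99
χ² = (16−12.88)²/12.88 + (29−21.64)²/21.64 + (6−16.48)²/16.48 + (9−12.12)²/12.12 + (13−20.36)²/20.36 + (26−15.52)²/15.52 = 20.4831
df = 2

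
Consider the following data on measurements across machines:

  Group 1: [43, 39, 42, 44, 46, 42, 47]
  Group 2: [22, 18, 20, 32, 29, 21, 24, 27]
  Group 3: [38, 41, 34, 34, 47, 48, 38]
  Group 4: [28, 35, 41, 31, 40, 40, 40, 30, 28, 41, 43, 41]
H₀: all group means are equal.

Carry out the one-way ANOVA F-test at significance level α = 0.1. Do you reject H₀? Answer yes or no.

Group means [43.29, 24.12, 40.00, 36.50], grand mean 35.706
SSB = Σnᵢ(x̄ᵢ−x̄)² = 1611.755; SSW = ΣΣ(x−x̄ᵢ)² = 759.304
MSB = 1611.755/3 = 537.2518; MSW = 759.304/30 = 25.3101
F = MSB/MSW = 21.2268
df = (3, 30)
p-value (upper-tail) = 0.00000
At α=0.1: p < α → reject H₀

reject H₀: yes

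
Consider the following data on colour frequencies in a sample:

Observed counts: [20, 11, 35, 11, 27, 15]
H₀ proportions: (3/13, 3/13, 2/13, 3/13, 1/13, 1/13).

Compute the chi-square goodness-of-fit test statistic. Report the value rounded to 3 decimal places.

test statistic = 75.508

n = 119; E_i = n·p_i = [27.46, 27.46, 18.31, 27.46, 9.15, 9.15]
χ² = (20−27.46)²/27.46 + (11−27.46)²/27.46 + (35−18.31)²/18.31 + (11−27.46)²/27.46 + (27−9.15)²/9.15 + (15−9.15)²/9.15 = 75.5084
df = 5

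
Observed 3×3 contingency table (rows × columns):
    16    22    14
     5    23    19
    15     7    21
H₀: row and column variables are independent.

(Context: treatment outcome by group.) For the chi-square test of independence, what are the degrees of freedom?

df = (r−1)(c−1) = (3−1)·(3−1) = 4

degrees of freedom = 4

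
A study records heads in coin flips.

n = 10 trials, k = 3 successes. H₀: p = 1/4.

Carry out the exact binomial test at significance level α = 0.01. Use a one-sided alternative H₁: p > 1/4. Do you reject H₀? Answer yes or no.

reject H₀: no

Exact binomial: n=10, k=3, p₀=1/4=0.2500
P(X≥3) from Σ C(n,i)·p₀^i·(1−p₀)^(n−i)
p-value (one-sided, H₁ greater) = 0.47441
At α=0.01: p ≥ α → fail to reject H₀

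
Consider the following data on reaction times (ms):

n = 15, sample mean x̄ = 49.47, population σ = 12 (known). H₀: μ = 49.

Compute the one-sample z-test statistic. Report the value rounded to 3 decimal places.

test statistic = 0.152

SE = σ/√n = 12/√15 = 3.0984
z = (x̄−μ₀)/SE = (49.47−49)/3.0984 = 0.1517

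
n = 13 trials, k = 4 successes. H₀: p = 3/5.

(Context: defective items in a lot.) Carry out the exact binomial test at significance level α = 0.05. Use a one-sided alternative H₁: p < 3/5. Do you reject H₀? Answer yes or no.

Exact binomial: n=13, k=4, p₀=3/5=0.6000
P(X≤4) from Σ C(n,i)·p₀^i·(1−p₀)^(n−i)
p-value (one-sided, H₁ less) = 0.03208
At α=0.05: p < α → reject H₀

reject H₀: yes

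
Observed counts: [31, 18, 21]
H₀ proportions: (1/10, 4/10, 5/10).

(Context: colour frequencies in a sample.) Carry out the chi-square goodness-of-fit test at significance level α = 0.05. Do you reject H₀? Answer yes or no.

n = 70; E_i = n·p_i = [7.00, 28.00, 35.00]
χ² = (31−7.00)²/7.00 + (18−28.00)²/28.00 + (21−35.00)²/35.00 = 91.4571
df = 2
p-value (upper-tail) = 0.00000
At α=0.05: p < α → reject H₀

reject H₀: yes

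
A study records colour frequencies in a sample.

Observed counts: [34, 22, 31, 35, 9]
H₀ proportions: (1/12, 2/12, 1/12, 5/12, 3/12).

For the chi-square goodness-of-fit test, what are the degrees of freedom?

degrees of freedom = 4

df = k − 1 = 5 − 1 = 4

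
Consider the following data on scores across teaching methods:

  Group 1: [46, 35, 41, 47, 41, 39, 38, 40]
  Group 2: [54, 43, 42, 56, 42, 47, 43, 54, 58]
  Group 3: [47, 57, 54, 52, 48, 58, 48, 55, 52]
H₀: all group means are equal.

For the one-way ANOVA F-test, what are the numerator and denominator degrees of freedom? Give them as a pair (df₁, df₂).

k = 3 groups, N = 26 total
df = (k−1, N−k) = (3−1, 26−3) = (2, 23)

degrees of freedom = [2, 23]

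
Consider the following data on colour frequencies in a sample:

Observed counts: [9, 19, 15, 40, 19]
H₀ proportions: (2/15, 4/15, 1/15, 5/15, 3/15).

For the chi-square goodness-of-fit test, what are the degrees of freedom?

df = k − 1 = 5 − 1 = 4

degrees of freedom = 4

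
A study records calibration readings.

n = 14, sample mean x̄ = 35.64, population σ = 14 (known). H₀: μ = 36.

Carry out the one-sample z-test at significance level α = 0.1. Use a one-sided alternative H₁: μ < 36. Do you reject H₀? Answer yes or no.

SE = σ/√n = 14/√14 = 3.7417
z = (x̄−μ₀)/SE = (35.64−36)/3.7417 = -0.0962
p-value (one-sided, H₁ less) = 0.46168
At α=0.1: p ≥ α → fail to reject H₀

reject H₀: no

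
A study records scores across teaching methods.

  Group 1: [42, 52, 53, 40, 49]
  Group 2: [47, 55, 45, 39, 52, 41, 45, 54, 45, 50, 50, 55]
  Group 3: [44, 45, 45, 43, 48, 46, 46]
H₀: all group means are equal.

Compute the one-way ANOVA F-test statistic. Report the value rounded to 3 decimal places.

Group means [47.20, 48.17, 45.29], grand mean 47.125
SSB = Σnᵢ(x̄ᵢ−x̄)² = 36.730; SSW = ΣΣ(x−x̄ᵢ)² = 469.895
MSB = 36.730/2 = 18.3649; MSW = 469.895/21 = 22.3760
F = MSB/MSW = 0.8207
df = (2, 21)

test statistic = 0.821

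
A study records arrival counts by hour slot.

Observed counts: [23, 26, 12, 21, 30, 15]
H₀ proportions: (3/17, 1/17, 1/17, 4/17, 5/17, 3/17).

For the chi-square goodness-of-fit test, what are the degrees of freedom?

df = k − 1 = 6 − 1 = 5

degrees of freedom = 5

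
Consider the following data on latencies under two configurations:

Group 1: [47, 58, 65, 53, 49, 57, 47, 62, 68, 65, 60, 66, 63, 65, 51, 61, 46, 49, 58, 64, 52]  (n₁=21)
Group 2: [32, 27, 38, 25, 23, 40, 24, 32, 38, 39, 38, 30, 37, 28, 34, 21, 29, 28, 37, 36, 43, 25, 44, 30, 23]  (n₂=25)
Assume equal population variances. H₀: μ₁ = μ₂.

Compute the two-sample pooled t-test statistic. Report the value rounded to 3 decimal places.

test statistic = 12.333

x̄₁=57.429, s₁=7.257, n₁=21
x̄₂=32.040, s₂=6.693, n₂=25
s_p² = [20·7.257² + 24·6.693²]/44 = 48.3660
SE = √(s_p²·(1/21+1/25)) = 2.0586
t = (57.429−32.040)/2.0586 = 12.3330
df = 44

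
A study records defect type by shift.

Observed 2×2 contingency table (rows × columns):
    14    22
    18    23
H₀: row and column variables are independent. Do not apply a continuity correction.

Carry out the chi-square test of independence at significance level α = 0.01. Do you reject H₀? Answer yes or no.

reject H₀: no

Row totals [36, 41], col totals [32, 45], n=77
χ² = (14−14.96)²/14.96 + (22−21.04)²/21.04 + (18−17.04)²/17.04 + (23−23.96)²/23.96 = 0.1984
df = 1
p-value (upper-tail) = 0.65603
At α=0.01: p ≥ α → fail to reject H₀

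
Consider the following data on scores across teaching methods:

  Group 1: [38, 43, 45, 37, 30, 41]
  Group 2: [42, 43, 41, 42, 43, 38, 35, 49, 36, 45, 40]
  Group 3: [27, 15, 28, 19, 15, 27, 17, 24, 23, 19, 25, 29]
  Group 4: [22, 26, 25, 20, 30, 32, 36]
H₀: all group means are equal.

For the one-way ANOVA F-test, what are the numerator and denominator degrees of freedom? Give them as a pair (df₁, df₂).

k = 4 groups, N = 36 total
df = (k−1, N−k) = (4−1, 36−4) = (3, 32)

degrees of freedom = [3, 32]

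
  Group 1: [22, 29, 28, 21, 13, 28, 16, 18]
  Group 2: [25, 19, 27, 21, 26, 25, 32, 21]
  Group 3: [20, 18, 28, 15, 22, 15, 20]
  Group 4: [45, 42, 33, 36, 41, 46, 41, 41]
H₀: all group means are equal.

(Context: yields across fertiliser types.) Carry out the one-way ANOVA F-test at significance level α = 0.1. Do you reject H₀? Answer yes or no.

Group means [21.88, 24.50, 19.71, 40.62], grand mean 26.903
SSB = Σnᵢ(x̄ᵢ−x̄)² = 2116.531; SSW = ΣΣ(x−x̄ᵢ)² = 626.179
MSB = 2116.531/3 = 705.5104; MSW = 626.179/27 = 23.1918
F = MSB/MSW = 30.4207
df = (3, 27)
p-value (upper-tail) = 0.00000
At α=0.1: p < α → reject H₀

reject H₀: yes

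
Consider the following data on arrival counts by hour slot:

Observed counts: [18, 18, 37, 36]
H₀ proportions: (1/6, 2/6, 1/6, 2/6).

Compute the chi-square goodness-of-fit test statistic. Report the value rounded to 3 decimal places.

n = 109; E_i = n·p_i = [18.17, 36.33, 18.17, 36.33]
χ² = (18−18.17)²/18.17 + (18−36.33)²/36.33 + (37−18.17)²/18.17 + (36−36.33)²/36.33 = 28.7798
df = 3

test statistic = 28.780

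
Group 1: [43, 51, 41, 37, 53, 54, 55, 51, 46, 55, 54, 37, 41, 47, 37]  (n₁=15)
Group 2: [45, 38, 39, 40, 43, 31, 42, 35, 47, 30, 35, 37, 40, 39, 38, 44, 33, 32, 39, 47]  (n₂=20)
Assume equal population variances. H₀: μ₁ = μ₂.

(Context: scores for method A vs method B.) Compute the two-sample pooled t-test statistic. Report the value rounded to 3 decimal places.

test statistic = 3.992

x̄₁=46.800, s₁=6.982, n₁=15
x̄₂=38.700, s₂=5.038, n₂=20
s_p² = [14·6.982² + 19·5.038²]/33 = 35.2909
SE = √(s_p²·(1/15+1/20)) = 2.0291
t = (46.800−38.700)/2.0291 = 3.9919
df = 33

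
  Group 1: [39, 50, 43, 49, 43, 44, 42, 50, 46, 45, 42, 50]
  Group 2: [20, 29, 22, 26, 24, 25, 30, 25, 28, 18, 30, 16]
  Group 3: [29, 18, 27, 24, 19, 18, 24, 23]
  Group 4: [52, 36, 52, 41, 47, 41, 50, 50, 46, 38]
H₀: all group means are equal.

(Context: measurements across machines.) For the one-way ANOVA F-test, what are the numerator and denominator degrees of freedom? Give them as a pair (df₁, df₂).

k = 4 groups, N = 42 total
df = (k−1, N−k) = (4−1, 42−4) = (3, 38)

degrees of freedom = [3, 38]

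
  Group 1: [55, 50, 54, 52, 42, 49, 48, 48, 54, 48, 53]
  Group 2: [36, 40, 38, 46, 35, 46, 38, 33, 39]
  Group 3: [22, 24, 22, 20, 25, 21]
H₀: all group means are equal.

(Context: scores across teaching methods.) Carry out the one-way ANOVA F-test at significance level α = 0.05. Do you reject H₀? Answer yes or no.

Group means [50.27, 39.00, 22.33], grand mean 39.923
SSB = Σnᵢ(x̄ᵢ−x̄)² = 3042.331; SSW = ΣΣ(x−x̄ᵢ)² = 325.515
MSB = 3042.331/2 = 1521.1655; MSW = 325.515/23 = 14.1528
F = MSB/MSW = 107.4813
df = (2, 23)
p-value (upper-tail) = 0.00000
At α=0.05: p < α → reject H₀

reject H₀: yes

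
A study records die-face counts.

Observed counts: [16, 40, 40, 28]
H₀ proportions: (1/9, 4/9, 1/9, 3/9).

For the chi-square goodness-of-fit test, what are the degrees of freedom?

df = k − 1 = 4 − 1 = 3

degrees of freedom = 3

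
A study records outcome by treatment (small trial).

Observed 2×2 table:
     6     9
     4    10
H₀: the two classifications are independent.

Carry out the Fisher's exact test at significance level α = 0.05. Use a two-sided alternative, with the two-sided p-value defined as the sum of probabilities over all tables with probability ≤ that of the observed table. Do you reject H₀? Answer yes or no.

reject H₀: no

Margins: r₁=15, r₂=14, c₁=10, c₂=19, n=29
p_obs = C(15,6)·C(14,4)/C(29,10); sum pmf over tables with pmf ≤ p_obs
p-value (two-sided) = 0.69985
At α=0.05: p ≥ α → fail to reject H₀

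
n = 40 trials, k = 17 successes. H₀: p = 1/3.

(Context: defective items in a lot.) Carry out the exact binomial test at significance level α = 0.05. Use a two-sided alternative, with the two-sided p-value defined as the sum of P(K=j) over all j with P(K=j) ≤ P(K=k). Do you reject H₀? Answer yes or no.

reject H₀: no

Exact binomial: n=40, k=17, p₀=1/3=0.3333
P(X=j) = C(n,j)·p₀^j·(1−p₀)^(n−j); p = Σ P(X=j) over j with P(X=j) ≤ P(X=17)
p-value (two-sided) = 0.24100
At α=0.05: p ≥ α → fail to reject H₀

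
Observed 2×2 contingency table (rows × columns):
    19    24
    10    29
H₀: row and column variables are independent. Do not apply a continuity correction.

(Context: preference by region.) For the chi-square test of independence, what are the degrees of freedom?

df = (r−1)(c−1) = (2−1)·(2−1) = 1

degrees of freedom = 1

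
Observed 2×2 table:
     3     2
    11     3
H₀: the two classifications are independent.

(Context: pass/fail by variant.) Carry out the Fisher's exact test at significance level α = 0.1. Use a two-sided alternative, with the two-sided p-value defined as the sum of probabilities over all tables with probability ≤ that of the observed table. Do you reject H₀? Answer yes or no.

reject H₀: no

Margins: r₁=5, r₂=14, c₁=14, c₂=5, n=19
p_obs = C(5,3)·C(14,11)/C(19,14); sum pmf over tables with pmf ≤ p_obs
p-value (two-sided) = 0.56957
At α=0.1: p ≥ α → fail to reject H₀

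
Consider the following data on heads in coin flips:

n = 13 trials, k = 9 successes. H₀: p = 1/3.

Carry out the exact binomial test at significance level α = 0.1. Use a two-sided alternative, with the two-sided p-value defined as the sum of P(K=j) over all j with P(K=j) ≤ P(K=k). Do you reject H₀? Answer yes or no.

reject H₀: yes

Exact binomial: n=13, k=9, p₀=1/3=0.3333
P(X=j) = C(n,j)·p₀^j·(1−p₀)^(n−j); p = Σ P(X=j) over j with P(X=j) ≤ P(X=9)
p-value (two-sided) = 0.01396
At α=0.1: p < α → reject H₀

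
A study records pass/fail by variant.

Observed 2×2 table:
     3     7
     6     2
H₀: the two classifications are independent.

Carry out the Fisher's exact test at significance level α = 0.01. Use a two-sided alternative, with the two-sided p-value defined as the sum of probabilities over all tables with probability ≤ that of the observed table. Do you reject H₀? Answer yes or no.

Margins: r₁=10, r₂=8, c₁=9, c₂=9, n=18
p_obs = C(10,3)·C(8,6)/C(18,9); sum pmf over tables with pmf ≤ p_obs
p-value (two-sided) = 0.15343
At α=0.01: p ≥ α → fail to reject H₀

reject H₀: no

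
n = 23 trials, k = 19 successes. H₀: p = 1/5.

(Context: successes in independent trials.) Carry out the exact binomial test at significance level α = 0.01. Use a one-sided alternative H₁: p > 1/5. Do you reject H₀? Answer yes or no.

Exact binomial: n=23, k=19, p₀=1/5=0.2000
P(X≥19) from Σ C(n,i)·p₀^i·(1−p₀)^(n−i)
p-value (one-sided, H₁ greater) = 0.00000
At α=0.01: p < α → reject H₀

reject H₀: yes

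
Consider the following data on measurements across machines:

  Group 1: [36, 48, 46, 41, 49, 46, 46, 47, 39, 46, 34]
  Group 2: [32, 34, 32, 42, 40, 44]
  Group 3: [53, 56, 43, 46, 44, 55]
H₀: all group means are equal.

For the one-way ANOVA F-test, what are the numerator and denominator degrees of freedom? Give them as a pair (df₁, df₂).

k = 3 groups, N = 23 total
df = (k−1, N−k) = (3−1, 23−3) = (2, 20)

degrees of freedom = [2, 20]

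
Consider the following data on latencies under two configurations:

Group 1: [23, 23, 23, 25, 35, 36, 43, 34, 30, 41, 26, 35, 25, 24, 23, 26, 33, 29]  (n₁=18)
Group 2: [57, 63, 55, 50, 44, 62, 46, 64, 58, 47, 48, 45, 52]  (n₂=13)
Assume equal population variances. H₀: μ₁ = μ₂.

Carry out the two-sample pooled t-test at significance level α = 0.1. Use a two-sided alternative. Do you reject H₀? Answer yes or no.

x̄₁=29.667, s₁=6.481, n₁=18
x̄₂=53.154, s₂=7.140, n₂=13
s_p² = [17·6.481² + 12·7.140²]/29 = 45.7135
SE = √(s_p²·(1/18+1/13)) = 2.4609
t = (29.667−53.154)/2.4609 = -9.5441
df = 29
p-value (two-sided) = 0.00000
At α=0.1: p < α → reject H₀

reject H₀: yes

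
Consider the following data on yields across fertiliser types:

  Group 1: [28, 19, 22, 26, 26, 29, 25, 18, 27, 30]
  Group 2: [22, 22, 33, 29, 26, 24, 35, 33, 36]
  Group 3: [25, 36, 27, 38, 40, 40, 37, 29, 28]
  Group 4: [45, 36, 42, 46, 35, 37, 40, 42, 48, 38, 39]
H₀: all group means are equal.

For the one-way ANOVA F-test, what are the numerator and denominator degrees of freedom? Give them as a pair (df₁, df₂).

k = 4 groups, N = 39 total
df = (k−1, N−k) = (4−1, 39−4) = (3, 35)

degrees of freedom = [3, 35]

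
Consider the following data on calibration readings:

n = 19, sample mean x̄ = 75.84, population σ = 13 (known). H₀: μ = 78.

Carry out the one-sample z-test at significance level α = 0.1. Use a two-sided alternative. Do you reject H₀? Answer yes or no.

reject H₀: no

SE = σ/√n = 13/√19 = 2.9824
z = (x̄−μ₀)/SE = (75.84−78)/2.9824 = -0.7242
p-value (two-sided) = 0.46891
At α=0.1: p ≥ α → fail to reject H₀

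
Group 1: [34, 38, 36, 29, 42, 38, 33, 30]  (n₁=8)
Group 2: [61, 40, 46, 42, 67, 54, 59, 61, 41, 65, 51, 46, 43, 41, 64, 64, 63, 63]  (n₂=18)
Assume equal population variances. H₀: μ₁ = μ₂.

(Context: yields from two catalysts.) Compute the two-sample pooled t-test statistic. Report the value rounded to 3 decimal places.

x̄₁=35.000, s₁=4.375, n₁=8
x̄₂=53.944, s₂=10.032, n₂=18
s_p² = [7·4.375² + 17·10.032²]/24 = 76.8727
SE = √(s_p²·(1/8+1/18)) = 3.7256
t = (35.000−53.944)/3.7256 = -5.0850
df = 24

test statistic = -5.085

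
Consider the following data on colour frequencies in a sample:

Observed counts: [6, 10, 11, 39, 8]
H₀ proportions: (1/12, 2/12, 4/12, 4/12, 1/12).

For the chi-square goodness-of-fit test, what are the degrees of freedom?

degrees of freedom = 4

df = k − 1 = 5 − 1 = 4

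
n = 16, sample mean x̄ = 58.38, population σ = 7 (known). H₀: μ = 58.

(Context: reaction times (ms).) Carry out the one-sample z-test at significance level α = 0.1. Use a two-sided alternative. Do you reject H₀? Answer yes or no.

SE = σ/√n = 7/√16 = 1.7500
z = (x̄−μ₀)/SE = (58.38−58)/1.7500 = 0.2171
p-value (two-sided) = 0.82810
At α=0.1: p ≥ α → fail to reject H₀

reject H₀: no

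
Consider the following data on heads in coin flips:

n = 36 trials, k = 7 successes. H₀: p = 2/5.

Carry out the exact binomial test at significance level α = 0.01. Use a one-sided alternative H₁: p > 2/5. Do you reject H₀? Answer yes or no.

Exact binomial: n=36, k=7, p₀=2/5=0.4000
P(X≥7) from Σ C(n,i)·p₀^i·(1−p₀)^(n−i)
p-value (one-sided, H₁ greater) = 0.99758
At α=0.01: p ≥ α → fail to reject H₀

reject H₀: no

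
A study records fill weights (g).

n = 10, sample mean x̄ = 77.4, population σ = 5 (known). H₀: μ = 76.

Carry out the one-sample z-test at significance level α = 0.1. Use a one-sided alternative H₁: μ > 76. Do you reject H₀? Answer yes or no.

reject H₀: no

SE = σ/√n = 5/√10 = 1.5811
z = (x̄−μ₀)/SE = (77.4−76)/1.5811 = 0.8854
p-value (one-sided, H₁ greater) = 0.18796
At α=0.1: p ≥ α → fail to reject H₀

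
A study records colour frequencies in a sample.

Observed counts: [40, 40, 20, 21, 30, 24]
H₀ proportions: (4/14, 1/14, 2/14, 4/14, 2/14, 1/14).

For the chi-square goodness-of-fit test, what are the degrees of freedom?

degrees of freedom = 5

df = k − 1 = 6 − 1 = 5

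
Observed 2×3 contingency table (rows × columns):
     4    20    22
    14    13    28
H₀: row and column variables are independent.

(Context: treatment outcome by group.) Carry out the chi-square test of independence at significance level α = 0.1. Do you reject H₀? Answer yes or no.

reject H₀: yes

Row totals [46, 55], col totals [18, 33, 50], n=101
χ² = (4−8.20)²/8.20 + (20−15.03)²/15.03 + (22−22.77)²/22.77 + (14−9.80)²/9.80 + (13−17.97)²/17.97 + (28−27.23)²/27.23 = 7.0141
df = 2
p-value (upper-tail) = 0.02998
At α=0.1: p < α → reject H₀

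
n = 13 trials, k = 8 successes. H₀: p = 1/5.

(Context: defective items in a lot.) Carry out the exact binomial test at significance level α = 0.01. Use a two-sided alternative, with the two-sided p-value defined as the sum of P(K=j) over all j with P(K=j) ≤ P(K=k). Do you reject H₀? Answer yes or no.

reject H₀: yes

Exact binomial: n=13, k=8, p₀=1/5=0.2000
P(X=j) = C(n,j)·p₀^j·(1−p₀)^(n−j); p = Σ P(X=j) over j with P(X=j) ≤ P(X=8)
p-value (two-sided) = 0.00125
At α=0.01: p < α → reject H₀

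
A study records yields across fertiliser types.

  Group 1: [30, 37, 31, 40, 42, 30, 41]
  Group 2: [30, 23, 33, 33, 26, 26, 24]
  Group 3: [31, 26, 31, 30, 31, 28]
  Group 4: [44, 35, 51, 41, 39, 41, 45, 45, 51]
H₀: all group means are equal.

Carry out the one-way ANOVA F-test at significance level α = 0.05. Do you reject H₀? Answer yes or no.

reject H₀: yes

Group means [35.86, 27.86, 29.50, 43.56], grand mean 35.000
SSB = Σnᵢ(x̄ᵢ−x̄)² = 1202.563; SSW = ΣΣ(x−x̄ᵢ)² = 521.437
MSB = 1202.563/3 = 400.8545; MSW = 521.437/25 = 20.8575
F = MSB/MSW = 19.2188
df = (3, 25)
p-value (upper-tail) = 0.00000
At α=0.05: p < α → reject H₀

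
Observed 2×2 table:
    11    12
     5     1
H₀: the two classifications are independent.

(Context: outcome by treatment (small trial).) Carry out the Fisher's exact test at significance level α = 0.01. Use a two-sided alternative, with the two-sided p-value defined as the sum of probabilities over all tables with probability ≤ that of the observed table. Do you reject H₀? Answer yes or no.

reject H₀: no

Margins: r₁=23, r₂=6, c₁=16, c₂=13, n=29
p_obs = C(23,11)·C(6,5)/C(29,16); sum pmf over tables with pmf ≤ p_obs
p-value (two-sided) = 0.18336
At α=0.01: p ≥ α → fail to reject H₀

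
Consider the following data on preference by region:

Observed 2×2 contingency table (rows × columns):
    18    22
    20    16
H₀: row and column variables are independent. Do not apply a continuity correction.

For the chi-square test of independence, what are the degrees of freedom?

df = (r−1)(c−1) = (2−1)·(2−1) = 1

degrees of freedom = 1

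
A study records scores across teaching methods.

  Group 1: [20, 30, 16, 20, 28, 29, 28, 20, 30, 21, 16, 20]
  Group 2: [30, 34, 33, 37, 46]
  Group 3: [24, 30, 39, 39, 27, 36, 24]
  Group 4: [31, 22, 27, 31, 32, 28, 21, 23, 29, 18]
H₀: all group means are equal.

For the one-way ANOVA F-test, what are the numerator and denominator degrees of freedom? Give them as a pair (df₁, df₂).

k = 4 groups, N = 34 total
df = (k−1, N−k) = (4−1, 34−4) = (3, 30)

degrees of freedom = [3, 30]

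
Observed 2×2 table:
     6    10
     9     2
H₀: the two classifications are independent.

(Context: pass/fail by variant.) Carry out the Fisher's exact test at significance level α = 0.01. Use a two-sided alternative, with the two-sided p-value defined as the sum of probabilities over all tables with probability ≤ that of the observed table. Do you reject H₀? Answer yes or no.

Margins: r₁=16, r₂=11, c₁=15, c₂=12, n=27
p_obs = C(16,6)·C(11,9)/C(27,15); sum pmf over tables with pmf ≤ p_obs
p-value (two-sided) = 0.04733
At α=0.01: p ≥ α → fail to reject H₀

reject H₀: no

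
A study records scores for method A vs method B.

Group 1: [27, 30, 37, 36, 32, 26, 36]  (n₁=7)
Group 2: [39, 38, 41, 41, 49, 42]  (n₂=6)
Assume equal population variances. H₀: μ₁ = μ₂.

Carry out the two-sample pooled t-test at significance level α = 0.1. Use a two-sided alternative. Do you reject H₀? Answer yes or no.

x̄₁=32.000, s₁=4.509, n₁=7
x̄₂=41.667, s₂=3.882, n₂=6
s_p² = [6·4.509² + 5·3.882²]/11 = 17.9394
SE = √(s_p²·(1/7+1/6)) = 2.3564
t = (32.000−41.667)/2.3564 = -4.1023
df = 11
p-value (two-sided) = 0.00175
At α=0.1: p < α → reject H₀

reject H₀: yes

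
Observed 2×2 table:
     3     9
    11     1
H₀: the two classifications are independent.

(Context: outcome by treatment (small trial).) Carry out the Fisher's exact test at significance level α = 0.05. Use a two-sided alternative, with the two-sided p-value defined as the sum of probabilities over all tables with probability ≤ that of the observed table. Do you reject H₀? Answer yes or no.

reject H₀: yes

Margins: r₁=12, r₂=12, c₁=14, c₂=10, n=24
p_obs = C(12,3)·C(12,11)/C(24,14); sum pmf over tables with pmf ≤ p_obs
p-value (two-sided) = 0.00276
At α=0.05: p < α → reject H₀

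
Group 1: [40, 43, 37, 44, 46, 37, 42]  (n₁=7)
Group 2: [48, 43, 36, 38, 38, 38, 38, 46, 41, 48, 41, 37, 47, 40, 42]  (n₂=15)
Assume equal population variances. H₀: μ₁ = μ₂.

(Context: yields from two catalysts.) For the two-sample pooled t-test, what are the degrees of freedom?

df = n₁ + n₂ − 2 = 7 + 15 − 2 = 20

degrees of freedom = 20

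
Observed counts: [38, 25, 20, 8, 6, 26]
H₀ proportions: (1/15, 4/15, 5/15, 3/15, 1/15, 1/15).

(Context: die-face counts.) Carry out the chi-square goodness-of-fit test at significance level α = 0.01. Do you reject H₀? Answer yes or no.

reject H₀: yes

n = 123; E_i = n·p_i = [8.20, 32.80, 41.00, 24.60, 8.20, 8.20]
χ² = (38−8.20)²/8.20 + (25−32.80)²/32.80 + (20−41.00)²/41.00 + (8−24.60)²/24.60 + (6−8.20)²/8.20 + (26−8.20)²/8.20 = 171.3394
df = 5
p-value (upper-tail) = 0.00000
At α=0.01: p < α → reject H₀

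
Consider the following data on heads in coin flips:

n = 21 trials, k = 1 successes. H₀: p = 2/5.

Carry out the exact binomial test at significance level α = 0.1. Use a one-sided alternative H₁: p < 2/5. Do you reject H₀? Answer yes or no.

reject H₀: yes

Exact binomial: n=21, k=1, p₀=2/5=0.4000
P(X≤1) from Σ C(n,i)·p₀^i·(1−p₀)^(n−i)
p-value (one-sided, H₁ less) = 0.00033
At α=0.1: p < α → reject H₀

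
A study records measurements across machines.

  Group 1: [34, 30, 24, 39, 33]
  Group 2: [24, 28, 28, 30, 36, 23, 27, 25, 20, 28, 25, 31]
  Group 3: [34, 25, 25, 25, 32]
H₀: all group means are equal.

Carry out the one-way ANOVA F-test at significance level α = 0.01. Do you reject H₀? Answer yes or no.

Group means [32.00, 27.08, 28.20], grand mean 28.455
SSB = Σnᵢ(x̄ᵢ−x̄)² = 85.738; SSW = ΣΣ(x−x̄ᵢ)² = 391.717
MSB = 85.738/2 = 42.8689; MSW = 391.717/19 = 20.6167
F = MSB/MSW = 2.0793
df = (2, 19)
p-value (upper-tail) = 0.15254
At α=0.01: p ≥ α → fail to reject H₀

reject H₀: no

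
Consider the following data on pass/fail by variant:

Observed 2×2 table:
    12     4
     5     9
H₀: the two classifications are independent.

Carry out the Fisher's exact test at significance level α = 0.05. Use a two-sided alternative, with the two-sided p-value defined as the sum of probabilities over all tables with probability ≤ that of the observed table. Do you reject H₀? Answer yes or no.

reject H₀: no

Margins: r₁=16, r₂=14, c₁=17, c₂=13, n=30
p_obs = C(16,12)·C(14,5)/C(30,17); sum pmf over tables with pmf ≤ p_obs
p-value (two-sided) = 0.06336
At α=0.05: p ≥ α → fail to reject H₀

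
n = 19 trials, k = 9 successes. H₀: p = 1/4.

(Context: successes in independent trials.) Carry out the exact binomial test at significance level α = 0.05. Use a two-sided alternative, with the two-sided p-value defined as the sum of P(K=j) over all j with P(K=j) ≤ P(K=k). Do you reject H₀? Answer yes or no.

reject H₀: yes

Exact binomial: n=19, k=9, p₀=1/4=0.2500
P(X=j) = C(n,j)·p₀^j·(1−p₀)^(n−j); p = Σ P(X=j) over j with P(X=j) ≤ P(X=9)
p-value (two-sided) = 0.03298
At α=0.05: p < α → reject H₀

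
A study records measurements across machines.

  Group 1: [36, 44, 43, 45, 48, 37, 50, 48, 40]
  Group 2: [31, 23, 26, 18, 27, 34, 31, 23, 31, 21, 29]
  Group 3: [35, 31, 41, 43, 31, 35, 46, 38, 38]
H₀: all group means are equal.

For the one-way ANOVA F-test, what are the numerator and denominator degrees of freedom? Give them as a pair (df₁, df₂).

k = 3 groups, N = 29 total
df = (k−1, N−k) = (3−1, 29−3) = (2, 26)

degrees of freedom = [2, 26]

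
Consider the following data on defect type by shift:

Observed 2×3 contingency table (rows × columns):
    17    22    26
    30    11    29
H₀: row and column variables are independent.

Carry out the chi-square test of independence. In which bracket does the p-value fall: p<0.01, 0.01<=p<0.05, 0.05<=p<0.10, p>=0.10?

p-value bracket: 0.01<=p<0.05

Row totals [65, 70], col totals [47, 33, 55], n=135
χ² = (17−22.63)²/22.63 + (22−15.89)²/15.89 + (26−26.48)²/26.48 + (30−24.37)²/24.37 + (11−17.11)²/17.11 + (29−28.52)²/28.52 = 7.2508
df = 2
p-value (upper-tail) = 0.02664
→ bracket: 0.01<=p<0.05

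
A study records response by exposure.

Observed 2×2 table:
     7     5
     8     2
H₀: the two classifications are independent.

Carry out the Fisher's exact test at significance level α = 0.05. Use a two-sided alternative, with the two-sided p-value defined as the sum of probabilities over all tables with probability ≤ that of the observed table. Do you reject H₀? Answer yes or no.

Margins: r₁=12, r₂=10, c₁=15, c₂=7, n=22
p_obs = C(12,7)·C(10,8)/C(22,15); sum pmf over tables with pmf ≤ p_obs
p-value (two-sided) = 0.38080
At α=0.05: p ≥ α → fail to reject H₀

reject H₀: no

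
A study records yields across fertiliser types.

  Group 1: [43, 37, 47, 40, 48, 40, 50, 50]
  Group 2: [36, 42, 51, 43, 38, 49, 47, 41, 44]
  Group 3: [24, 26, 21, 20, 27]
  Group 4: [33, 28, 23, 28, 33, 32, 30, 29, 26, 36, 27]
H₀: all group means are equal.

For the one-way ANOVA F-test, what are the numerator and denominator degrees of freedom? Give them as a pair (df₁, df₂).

degrees of freedom = [3, 29]

k = 4 groups, N = 33 total
df = (k−1, N−k) = (4−1, 33−4) = (3, 29)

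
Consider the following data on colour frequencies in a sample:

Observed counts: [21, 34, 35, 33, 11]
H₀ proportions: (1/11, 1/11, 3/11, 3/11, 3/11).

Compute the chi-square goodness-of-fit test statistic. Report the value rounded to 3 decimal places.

test statistic = 63.726

n = 134; E_i = n·p_i = [12.18, 12.18, 36.55, 36.55, 36.55]
χ² = (21−12.18)²/12.18 + (34−12.18)²/12.18 + (35−36.55)²/36.55 + (33−36.55)²/36.55 + (11−36.55)²/36.55 = 63.7264
df = 4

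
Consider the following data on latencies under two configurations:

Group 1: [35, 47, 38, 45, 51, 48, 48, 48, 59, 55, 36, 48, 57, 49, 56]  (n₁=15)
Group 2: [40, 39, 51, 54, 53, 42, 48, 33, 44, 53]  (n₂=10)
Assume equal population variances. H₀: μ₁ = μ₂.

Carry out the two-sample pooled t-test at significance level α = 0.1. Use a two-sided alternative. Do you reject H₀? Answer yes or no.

reject H₀: no

x̄₁=48.000, s₁=7.309, n₁=15
x̄₂=45.700, s₂=7.181, n₂=10
s_p² = [14·7.309² + 9·7.181²]/23 = 52.7000
SE = √(s_p²·(1/15+1/10)) = 2.9637
t = (48.000−45.700)/2.9637 = 0.7761
df = 23
p-value (two-sided) = 0.44562
At α=0.1: p ≥ α → fail to reject H₀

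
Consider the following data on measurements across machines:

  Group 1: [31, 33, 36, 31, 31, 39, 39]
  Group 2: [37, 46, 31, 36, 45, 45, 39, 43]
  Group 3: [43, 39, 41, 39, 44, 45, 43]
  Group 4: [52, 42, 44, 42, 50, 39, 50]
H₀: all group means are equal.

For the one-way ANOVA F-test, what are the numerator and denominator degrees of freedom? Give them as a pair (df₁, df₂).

degrees of freedom = [3, 25]

k = 4 groups, N = 29 total
df = (k−1, N−k) = (4−1, 29−4) = (3, 25)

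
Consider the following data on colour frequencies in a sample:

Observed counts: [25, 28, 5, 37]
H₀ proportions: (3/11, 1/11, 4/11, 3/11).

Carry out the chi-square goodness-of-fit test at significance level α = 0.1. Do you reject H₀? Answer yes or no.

n = 95; E_i = n·p_i = [25.91, 8.64, 34.55, 25.91]
χ² = (25−25.91)²/25.91 + (28−8.64)²/8.64 + (5−34.55)²/34.55 + (37−25.91)²/25.91 = 73.4640
df = 3
p-value (upper-tail) = 0.00000
At α=0.1: p < α → reject H₀

reject H₀: yes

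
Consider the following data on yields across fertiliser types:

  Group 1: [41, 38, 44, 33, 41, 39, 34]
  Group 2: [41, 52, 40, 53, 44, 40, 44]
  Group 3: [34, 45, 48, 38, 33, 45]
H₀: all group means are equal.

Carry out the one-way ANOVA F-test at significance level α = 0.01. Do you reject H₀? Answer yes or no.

reject H₀: no

Group means [38.57, 44.86, 40.50], grand mean 41.350
SSB = Σnᵢ(x̄ᵢ−x̄)² = 144.479; SSW = ΣΣ(x−x̄ᵢ)² = 476.071
MSB = 144.479/2 = 72.2393; MSW = 476.071/17 = 28.0042
F = MSB/MSW = 2.5796
df = (2, 17)
p-value (upper-tail) = 0.10510
At α=0.01: p ≥ α → fail to reject H₀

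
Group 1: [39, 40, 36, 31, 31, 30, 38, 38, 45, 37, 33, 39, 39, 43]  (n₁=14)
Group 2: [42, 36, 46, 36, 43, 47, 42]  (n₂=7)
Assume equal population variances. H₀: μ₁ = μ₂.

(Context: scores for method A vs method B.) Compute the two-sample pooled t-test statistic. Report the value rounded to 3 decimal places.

x̄₁=37.071, s₁=4.480, n₁=14
x̄₂=41.714, s₂=4.348, n₂=7
s_p² = [13·4.480² + 6·4.348²]/19 = 19.7030
SE = √(s_p²·(1/14+1/7)) = 2.0548
t = (37.071−41.714)/2.0548 = -2.2596
df = 19

test statistic = -2.260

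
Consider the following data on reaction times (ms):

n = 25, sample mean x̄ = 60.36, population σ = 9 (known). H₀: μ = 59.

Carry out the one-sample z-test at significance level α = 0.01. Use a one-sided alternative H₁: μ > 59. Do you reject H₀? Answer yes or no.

reject H₀: no

SE = σ/√n = 9/√25 = 1.8000
z = (x̄−μ₀)/SE = (60.36−59)/1.8000 = 0.7556
p-value (one-sided, H₁ greater) = 0.22496
At α=0.01: p ≥ α → fail to reject H₀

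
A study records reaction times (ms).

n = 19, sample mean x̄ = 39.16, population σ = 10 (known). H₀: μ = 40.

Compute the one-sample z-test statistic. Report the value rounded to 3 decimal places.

SE = σ/√n = 10/√19 = 2.2942
z = (x̄−μ₀)/SE = (39.16−40)/2.2942 = -0.3661

test statistic = -0.366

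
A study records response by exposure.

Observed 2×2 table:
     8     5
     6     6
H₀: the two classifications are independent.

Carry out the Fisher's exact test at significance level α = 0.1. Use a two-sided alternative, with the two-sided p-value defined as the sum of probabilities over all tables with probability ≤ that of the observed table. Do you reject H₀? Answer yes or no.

reject H₀: no

Margins: r₁=13, r₂=12, c₁=14, c₂=11, n=25
p_obs = C(13,8)·C(12,6)/C(25,14); sum pmf over tables with pmf ≤ p_obs
p-value (two-sided) = 0.69510
At α=0.1: p ≥ α → fail to reject H₀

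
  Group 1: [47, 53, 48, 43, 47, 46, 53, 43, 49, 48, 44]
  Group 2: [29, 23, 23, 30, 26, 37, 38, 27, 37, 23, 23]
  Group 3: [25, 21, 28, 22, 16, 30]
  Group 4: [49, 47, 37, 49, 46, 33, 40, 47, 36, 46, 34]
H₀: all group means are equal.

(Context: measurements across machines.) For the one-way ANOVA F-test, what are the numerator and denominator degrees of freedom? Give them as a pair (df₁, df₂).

k = 4 groups, N = 39 total
df = (k−1, N−k) = (4−1, 39−4) = (3, 35)

degrees of freedom = [3, 35]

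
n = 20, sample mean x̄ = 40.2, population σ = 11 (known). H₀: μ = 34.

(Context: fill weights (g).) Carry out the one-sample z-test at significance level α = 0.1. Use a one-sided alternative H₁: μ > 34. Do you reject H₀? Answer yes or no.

reject H₀: yes

SE = σ/√n = 11/√20 = 2.4597
z = (x̄−μ₀)/SE = (40.2−34)/2.4597 = 2.5207
p-value (one-sided, H₁ greater) = 0.00586
At α=0.1: p < α → reject H₀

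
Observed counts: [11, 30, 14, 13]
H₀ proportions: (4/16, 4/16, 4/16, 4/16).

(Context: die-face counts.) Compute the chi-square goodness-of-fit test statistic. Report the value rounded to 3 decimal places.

n = 68; E_i = n·p_i = [17.00, 17.00, 17.00, 17.00]
χ² = (11−17.00)²/17.00 + (30−17.00)²/17.00 + (14−17.00)²/17.00 + (13−17.00)²/17.00 = 13.5294
df = 3

test statistic = 13.529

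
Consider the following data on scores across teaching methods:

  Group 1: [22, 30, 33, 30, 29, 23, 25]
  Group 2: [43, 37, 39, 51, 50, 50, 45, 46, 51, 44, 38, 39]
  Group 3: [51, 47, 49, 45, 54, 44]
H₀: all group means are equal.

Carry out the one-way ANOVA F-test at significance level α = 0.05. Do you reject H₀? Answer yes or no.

Group means [27.43, 44.42, 48.33], grand mean 40.600
SSB = Σnᵢ(x̄ᵢ−x̄)² = 1748.036; SSW = ΣΣ(x−x̄ᵢ)² = 481.964
MSB = 1748.036/2 = 874.0179; MSW = 481.964/22 = 21.9075
F = MSB/MSW = 39.8959
df = (2, 22)
p-value (upper-tail) = 0.00000
At α=0.05: p < α → reject H₀

reject H₀: yes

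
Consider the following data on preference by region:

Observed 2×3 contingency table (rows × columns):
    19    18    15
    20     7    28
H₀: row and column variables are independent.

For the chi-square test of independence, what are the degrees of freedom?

degrees of freedom = 2

df = (r−1)(c−1) = (2−1)·(3−1) = 2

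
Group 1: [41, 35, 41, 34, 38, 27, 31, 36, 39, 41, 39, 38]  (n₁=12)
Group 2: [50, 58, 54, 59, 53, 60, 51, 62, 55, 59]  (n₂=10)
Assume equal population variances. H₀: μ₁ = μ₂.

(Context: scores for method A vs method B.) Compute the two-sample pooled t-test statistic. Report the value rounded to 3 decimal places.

test statistic = -10.764

x̄₁=36.667, s₁=4.334, n₁=12
x̄₂=56.100, s₂=4.067, n₂=10
s_p² = [11·4.334² + 9·4.067²]/20 = 17.7783
SE = √(s_p²·(1/12+1/10)) = 1.8054
t = (36.667−56.100)/1.8054 = -10.7642
df = 20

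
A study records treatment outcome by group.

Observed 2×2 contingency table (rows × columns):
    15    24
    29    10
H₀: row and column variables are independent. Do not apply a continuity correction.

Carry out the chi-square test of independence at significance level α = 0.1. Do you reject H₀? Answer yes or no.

Row totals [39, 39], col totals [44, 34], n=78
χ² = (15−22.00)²/22.00 + (24−17.00)²/17.00 + (29−22.00)²/22.00 + (10−17.00)²/17.00 = 10.2193
df = 1
p-value (upper-tail) = 0.00139
At α=0.1: p < α → reject H₀

reject H₀: yes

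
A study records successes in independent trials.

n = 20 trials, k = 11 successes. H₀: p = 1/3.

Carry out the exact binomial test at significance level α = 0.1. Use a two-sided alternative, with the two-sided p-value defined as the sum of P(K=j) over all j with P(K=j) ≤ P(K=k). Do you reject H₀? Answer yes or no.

reject H₀: yes

Exact binomial: n=20, k=11, p₀=1/3=0.3333
P(X=j) = C(n,j)·p₀^j·(1−p₀)^(n−j); p = Σ P(X=j) over j with P(X=j) ≤ P(X=11)
p-value (two-sided) = 0.05523
At α=0.1: p < α → reject H₀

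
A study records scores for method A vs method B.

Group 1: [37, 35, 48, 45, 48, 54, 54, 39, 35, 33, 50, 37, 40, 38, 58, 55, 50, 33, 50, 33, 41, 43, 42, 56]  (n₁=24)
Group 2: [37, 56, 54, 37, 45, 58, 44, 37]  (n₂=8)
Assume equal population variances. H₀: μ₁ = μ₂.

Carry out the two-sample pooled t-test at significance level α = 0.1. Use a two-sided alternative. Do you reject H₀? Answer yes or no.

x̄₁=43.917, s₁=8.118, n₁=24
x̄₂=46.000, s₂=8.912, n₂=8
s_p² = [23·8.118² + 7·8.912²]/30 = 69.0611
SE = √(s_p²·(1/24+1/8)) = 3.3927
t = (43.917−46.000)/3.3927 = -0.6141
df = 30
p-value (two-sided) = 0.54380
At α=0.1: p ≥ α → fail to reject H₀

reject H₀: no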